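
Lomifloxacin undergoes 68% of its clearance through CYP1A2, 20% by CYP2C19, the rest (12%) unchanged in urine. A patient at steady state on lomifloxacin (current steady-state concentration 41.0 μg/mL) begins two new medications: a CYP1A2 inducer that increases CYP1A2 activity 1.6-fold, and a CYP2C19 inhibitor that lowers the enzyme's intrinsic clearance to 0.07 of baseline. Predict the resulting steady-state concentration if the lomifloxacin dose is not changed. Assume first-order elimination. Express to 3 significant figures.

33.6 μg/mL

The CYP1A2 pathway (68% of clearance) is boosted to 1.6× activity: 0.68 × 1.6 = 1.088.
The CYP2C19 pathway (20% of clearance) falls to 0.07× activity: 0.2 × 0.07 = 0.014.
The remaining 12% of clearance is unaffected.
Relative clearance = 1.088 + 0.014 + 0.12 = 1.222.
Steady-state concentration ∝ 1/CL: new value = 41.0 / 1.222 = 33.6 μg/mL.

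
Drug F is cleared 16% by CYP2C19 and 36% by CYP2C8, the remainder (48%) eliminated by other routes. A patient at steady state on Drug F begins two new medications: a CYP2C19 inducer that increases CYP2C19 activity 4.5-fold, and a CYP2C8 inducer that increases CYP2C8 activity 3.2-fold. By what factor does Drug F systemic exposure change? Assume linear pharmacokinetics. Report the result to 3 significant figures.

0.425

CYP2C19: 0.16 × 4.5 = 0.72
CYP2C8: 0.36 × 3.2 = 1.152
Other: 0.48 (unchanged)
Relative clearance = 0.72 + 1.152 + 0.48 = 2.352.
Net systemic exposure ratio = 1 / 2.352 = 0.425.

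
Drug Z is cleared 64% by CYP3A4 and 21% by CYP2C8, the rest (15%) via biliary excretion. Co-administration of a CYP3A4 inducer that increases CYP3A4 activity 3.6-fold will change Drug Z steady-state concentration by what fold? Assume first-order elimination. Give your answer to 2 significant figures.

The CYP3A4 pathway (64% of clearance) rises to 3.6× activity: 0.64 × 3.6 = 2.304.
CYP2C8 (21%) and the residual 15% are unaffected.
New clearance relative to baseline: 2.304 + 0.21 + 0.15 = 2.664.
Steady-state concentration ratio = CL_old/CL_new = 1 / 2.664 = 0.38.

0.38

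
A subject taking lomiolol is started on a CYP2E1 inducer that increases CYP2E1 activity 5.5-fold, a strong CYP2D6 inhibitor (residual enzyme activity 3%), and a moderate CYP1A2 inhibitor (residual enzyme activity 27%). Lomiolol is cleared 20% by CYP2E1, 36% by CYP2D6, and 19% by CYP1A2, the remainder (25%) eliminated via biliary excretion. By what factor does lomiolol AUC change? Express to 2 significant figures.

The CYP2E1 pathway (20% of clearance) increases to 5.5× activity: 0.2 × 5.5 = 1.1.
The CYP2D6 pathway (36% of clearance) drops to 0.03× activity: 0.36 × 0.03 = 0.0108.
The CYP1A2 pathway (19% of clearance) drops to 0.27× activity: 0.19 × 0.27 = 0.0513.
Non-CYP routes (25%) are unchanged.
Relative clearance = 1.1 + 0.0108 + 0.0513 + 0.25 = 1.4121.
Because AUC varies inversely with clearance, the combined effect is 1 / 1.4121 = 0.71.

0.71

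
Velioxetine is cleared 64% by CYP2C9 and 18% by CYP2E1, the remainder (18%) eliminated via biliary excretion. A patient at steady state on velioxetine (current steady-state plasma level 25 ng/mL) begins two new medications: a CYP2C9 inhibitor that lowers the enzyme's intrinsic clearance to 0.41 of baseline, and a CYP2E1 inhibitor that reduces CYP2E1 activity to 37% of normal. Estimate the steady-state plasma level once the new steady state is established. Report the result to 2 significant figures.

49 ng/mL

The CYP2C9 pathway (64% of clearance) is reduced to 0.41× activity: 0.64 × 0.41 = 0.2624.
The CYP2E1 pathway (18% of clearance) falls to 0.37× activity: 0.18 × 0.37 = 0.0666.
Non-CYP routes (18%) are unchanged.
New clearance relative to baseline: 0.2624 + 0.0666 + 0.18 = 0.509.
New steady-state plasma level = 25 / 0.509 = 49 ng/mL (concentration scales inversely with clearance).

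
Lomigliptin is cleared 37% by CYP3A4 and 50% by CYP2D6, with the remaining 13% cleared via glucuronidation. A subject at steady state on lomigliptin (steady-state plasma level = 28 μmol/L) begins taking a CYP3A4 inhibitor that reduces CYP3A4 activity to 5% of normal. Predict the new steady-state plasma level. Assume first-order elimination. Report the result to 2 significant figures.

43 μmol/L

The CYP3A4 pathway (37% of clearance) falls to 0.05× activity: 0.37 × 0.05 = 0.0185.
CYP2D6 (50%) and the residual 13% are unaffected.
CL_new/CL_old = 0.0185 + 0.5 + 0.13 = 0.6485.
Steady-state plasma level ∝ 1/CL, so new value = 28 / 0.6485 = 43 μmol/L.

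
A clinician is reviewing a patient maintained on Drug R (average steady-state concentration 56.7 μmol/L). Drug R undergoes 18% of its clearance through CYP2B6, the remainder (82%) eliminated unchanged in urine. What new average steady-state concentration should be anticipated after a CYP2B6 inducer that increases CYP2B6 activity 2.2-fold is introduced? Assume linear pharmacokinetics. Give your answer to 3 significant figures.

CYP2B6: 0.18 × 2.2 = 0.396
Other: 0.82 (unchanged)
Relative clearance = 0.396 + 0.82 = 1.216.
Average steady-state concentration ∝ 1/CL, so new value = 56.7 / 1.216 = 46.6 μmol/L.

46.6 μmol/L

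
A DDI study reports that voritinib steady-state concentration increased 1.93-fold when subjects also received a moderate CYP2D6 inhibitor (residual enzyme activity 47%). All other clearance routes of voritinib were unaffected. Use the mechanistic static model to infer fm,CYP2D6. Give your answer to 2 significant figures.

0.91

Call the CYP2D6 fraction fm. After the interaction, CL_new/CL_old = fm × 0.47 + (1 − fm).
Steady-state concentration ratio = 1 / (new CL fraction), so new CL fraction = 1 / 1.93 = 0.5181.
fm × 0.47 + 1 − fm = 0.5181  ⇒  fm × (0.47 − 1) = −0.4819  ⇒  fm = 0.91.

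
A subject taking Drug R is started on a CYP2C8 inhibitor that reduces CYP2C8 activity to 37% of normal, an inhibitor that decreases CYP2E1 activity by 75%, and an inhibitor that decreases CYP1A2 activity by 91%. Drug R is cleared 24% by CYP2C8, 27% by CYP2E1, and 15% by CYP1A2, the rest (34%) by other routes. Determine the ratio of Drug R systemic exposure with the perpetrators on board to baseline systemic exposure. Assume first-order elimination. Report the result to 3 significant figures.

1.96

The CYP2C8 pathway (24% of clearance) is reduced to 0.37× activity: 0.24 × 0.37 = 0.0888.
The CYP2E1 pathway (27% of clearance) is reduced to 0.25× activity: 0.27 × 0.25 = 0.0675.
The CYP1A2 pathway (15% of clearance) falls to 0.09× activity: 0.15 × 0.09 = 0.0135.
Non-CYP routes (34%) are unchanged.
New clearance relative to baseline: 0.0888 + 0.0675 + 0.0135 + 0.34 = 0.5098.
Net systemic exposure ratio = 1 / 0.5098 = 1.96.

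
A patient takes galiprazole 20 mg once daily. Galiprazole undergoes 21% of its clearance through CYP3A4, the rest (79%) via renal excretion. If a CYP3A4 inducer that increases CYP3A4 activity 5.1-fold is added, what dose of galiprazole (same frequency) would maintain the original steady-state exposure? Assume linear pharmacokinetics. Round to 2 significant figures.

37 mg

CYP3A4: 0.21 × 5.1 = 1.071
Other: 0.79 (unchanged)
CL_new/CL_old = 1.071 + 0.79 = 1.861.
Css,avg = (dose rate)/CL, so holding Css fixed requires dose ∝ CL: 20 × 1.861 = 37 mg.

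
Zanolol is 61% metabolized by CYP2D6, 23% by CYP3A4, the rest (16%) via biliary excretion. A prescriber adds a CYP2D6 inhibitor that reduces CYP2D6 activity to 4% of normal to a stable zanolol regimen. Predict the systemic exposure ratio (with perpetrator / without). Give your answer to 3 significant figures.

The CYP2D6 pathway (61% of clearance) falls to 0.04× activity: 0.61 × 0.04 = 0.0244.
CYP3A4 (23%) and the residual 16% are unaffected.
CL_new/CL_old = 0.0244 + 0.23 + 0.16 = 0.4144.
Systemic exposure is inversely proportional to clearance, so the fold-change is 1 / 0.4144 = 2.41.

2.41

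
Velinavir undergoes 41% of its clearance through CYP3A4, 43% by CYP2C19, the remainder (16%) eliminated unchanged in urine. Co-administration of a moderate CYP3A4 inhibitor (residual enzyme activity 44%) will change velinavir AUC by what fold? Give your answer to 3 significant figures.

The CYP3A4 pathway (41% of clearance) drops to 0.44× activity: 0.41 × 0.44 = 0.1804.
CYP2C19 (43%) and the residual 16% are unaffected.
CL_new/CL_old = 0.1804 + 0.43 + 0.16 = 0.7704.
AUC ratio = CL_old/CL_new = 1 / 0.7704 = 1.30.

1.30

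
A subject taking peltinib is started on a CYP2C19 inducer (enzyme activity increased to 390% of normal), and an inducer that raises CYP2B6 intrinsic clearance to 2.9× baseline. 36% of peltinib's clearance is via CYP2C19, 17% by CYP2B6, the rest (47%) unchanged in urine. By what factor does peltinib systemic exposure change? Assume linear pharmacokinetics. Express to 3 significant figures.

The CYP2C19 pathway (36% of clearance) is boosted to 3.9× activity: 0.36 × 3.9 = 1.404.
The CYP2B6 pathway (17% of clearance) increases to 2.9× activity: 0.17 × 2.9 = 0.493.
Non-CYP routes (47%) are unchanged.
New clearance relative to baseline: 1.404 + 0.493 + 0.47 = 2.367.
Systemic exposure ∝ 1/CL: fold-change = 1 / 2.367 = 0.422.

0.422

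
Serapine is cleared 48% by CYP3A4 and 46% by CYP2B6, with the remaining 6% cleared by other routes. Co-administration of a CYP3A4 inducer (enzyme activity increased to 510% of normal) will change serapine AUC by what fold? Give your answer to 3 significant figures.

The CYP3A4 pathway (48% of clearance) increases to 5.1× activity: 0.48 × 5.1 = 2.448.
CYP2B6 (46%) and the residual 6% are unaffected.
Relative clearance = 2.448 + 0.46 + 0.06 = 2.968.
Since AUC ∝ 1/CL, the ratio is 1 / 2.968 = 0.337.

0.337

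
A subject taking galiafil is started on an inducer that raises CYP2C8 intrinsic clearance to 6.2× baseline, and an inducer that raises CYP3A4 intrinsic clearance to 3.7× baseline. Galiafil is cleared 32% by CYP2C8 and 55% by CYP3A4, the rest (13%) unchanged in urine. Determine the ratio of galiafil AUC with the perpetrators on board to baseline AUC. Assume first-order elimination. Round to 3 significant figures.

0.241

CYP2C8: 0.32 × 6.2 = 1.984
CYP3A4: 0.55 × 3.7 = 2.035
Other: 0.13 (unchanged)
CL_new/CL_old = 1.984 + 2.035 + 0.13 = 4.149.
AUC ∝ 1/CL: fold-change = 1 / 4.149 = 0.241.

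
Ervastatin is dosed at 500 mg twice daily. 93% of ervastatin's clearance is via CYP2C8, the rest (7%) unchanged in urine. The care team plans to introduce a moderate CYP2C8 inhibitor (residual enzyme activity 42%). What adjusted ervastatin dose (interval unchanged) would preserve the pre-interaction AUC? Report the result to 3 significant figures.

CYP2C8: 0.93 × 0.42 = 0.3906
Other: 0.07 (unchanged)
New clearance relative to baseline: 0.3906 + 0.07 = 0.4606.
Css,avg = (dose rate)/CL, so holding Css fixed requires dose ∝ CL: 500 × 0.4606 = 230 mg.

230 mg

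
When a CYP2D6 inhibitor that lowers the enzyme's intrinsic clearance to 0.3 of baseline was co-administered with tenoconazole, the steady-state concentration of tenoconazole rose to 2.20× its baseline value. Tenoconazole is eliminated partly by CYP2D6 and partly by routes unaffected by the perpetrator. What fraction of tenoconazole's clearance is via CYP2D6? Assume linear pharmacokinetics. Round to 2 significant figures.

Let x = fm,CYP2D6. Because steady-state concentration ∝ 1/CL, relative clearance fell to 1/2.20 = 0.4545.
Only the CYP2D6 route changed, so 0.4545 = x·0.3 + (1 − x), giving x = 0.78.

0.78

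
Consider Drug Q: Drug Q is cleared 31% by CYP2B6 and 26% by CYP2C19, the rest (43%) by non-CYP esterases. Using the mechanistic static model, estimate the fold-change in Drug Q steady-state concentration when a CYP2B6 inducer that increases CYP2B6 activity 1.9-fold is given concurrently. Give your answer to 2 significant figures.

0.78

The CYP2B6 pathway (31% of clearance) increases to 1.9× activity: 0.31 × 1.9 = 0.589.
CYP2C19 (26%) and the residual 43% are unaffected.
CL_new/CL_old = 0.589 + 0.26 + 0.43 = 1.279.
Steady-state concentration is inversely proportional to clearance, so the fold-change is 1 / 1.279 = 0.78.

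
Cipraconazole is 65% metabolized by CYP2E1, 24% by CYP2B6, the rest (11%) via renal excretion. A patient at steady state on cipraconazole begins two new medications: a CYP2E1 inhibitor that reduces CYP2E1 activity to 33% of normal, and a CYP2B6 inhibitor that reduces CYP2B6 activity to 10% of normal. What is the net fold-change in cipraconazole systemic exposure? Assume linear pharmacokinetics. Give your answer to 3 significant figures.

The CYP2E1 pathway (65% of clearance) drops to 0.33× activity: 0.65 × 0.33 = 0.2145.
The CYP2B6 pathway (24% of clearance) falls to 0.1× activity: 0.24 × 0.1 = 0.024.
The remaining 11% of clearance is unaffected.
CL_new/CL_old = 0.2145 + 0.024 + 0.11 = 0.3485.
Because systemic exposure varies inversely with clearance, the combined effect is 1 / 0.3485 = 2.87.

2.87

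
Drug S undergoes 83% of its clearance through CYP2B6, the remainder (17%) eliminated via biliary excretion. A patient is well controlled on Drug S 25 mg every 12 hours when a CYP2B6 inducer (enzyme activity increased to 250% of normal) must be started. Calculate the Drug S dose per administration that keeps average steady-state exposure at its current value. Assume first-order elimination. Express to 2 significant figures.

CYP2B6: 0.83 × 2.5 = 2.075
Other: 0.17 (unchanged)
New clearance relative to baseline: 2.075 + 0.17 = 2.245.
Css,avg = (dose rate)/CL, so holding Css fixed requires dose ∝ CL: 25 × 2.245 = 56 mg.

56 mg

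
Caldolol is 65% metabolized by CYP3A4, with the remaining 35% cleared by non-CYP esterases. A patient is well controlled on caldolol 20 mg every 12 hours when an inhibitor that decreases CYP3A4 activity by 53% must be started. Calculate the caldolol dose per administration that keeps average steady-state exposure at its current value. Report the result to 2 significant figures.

CYP3A4: 0.65 × 0.47 = 0.3055
Other: 0.35 (unchanged)
Relative clearance = 0.3055 + 0.35 = 0.6555.
Exposure is unchanged when dose changes in proportion to clearance. New dose = 20 mg × 0.6555 = 13 mg.

13 mg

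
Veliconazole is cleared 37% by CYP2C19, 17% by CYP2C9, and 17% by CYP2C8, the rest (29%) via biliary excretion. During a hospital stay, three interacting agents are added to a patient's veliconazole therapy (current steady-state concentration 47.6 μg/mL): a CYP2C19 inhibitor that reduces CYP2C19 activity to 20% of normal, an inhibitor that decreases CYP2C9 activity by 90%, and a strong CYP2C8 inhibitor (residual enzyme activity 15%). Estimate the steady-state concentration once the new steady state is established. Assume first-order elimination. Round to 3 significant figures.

117 μg/mL

CYP2C19: 0.37 × 0.2 = 0.074
CYP2C9: 0.17 × 0.1 = 0.017
CYP2C8: 0.17 × 0.15 = 0.0255
Other: 0.29 (unchanged)
CL_new/CL_old = 0.074 + 0.017 + 0.0255 + 0.29 = 0.4065.
Steady-state concentration ∝ 1/CL: new value = 47.6 / 0.4065 = 117 μg/mL.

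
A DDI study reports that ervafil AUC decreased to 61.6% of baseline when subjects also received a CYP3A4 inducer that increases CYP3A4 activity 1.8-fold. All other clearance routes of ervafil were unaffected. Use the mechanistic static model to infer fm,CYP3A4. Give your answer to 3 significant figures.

CL'/CL = 1 / 0.616 = 1.623
1.8·fm + (1 − fm) = 1.623
fm = (1.623 − 1) / (1.8 − 1) = 0.779

0.779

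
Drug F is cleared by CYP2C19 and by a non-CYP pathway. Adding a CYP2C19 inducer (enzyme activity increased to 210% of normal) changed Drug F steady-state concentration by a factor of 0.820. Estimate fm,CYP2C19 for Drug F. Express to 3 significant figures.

0.200

CL'/CL = 1 / 0.820 = 1.22
2.1·fm + (1 − fm) = 1.22
fm = (1.22 − 1) / (2.1 − 1) = 0.200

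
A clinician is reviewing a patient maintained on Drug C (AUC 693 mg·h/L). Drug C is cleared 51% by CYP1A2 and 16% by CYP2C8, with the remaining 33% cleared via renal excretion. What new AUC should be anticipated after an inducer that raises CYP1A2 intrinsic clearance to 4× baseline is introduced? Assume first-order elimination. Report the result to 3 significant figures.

274 mg·h/L

The CYP1A2 pathway (51% of clearance) increases to 4× activity: 0.51 × 4 = 2.04.
CYP2C8 (16%) and the residual 33% are unaffected.
CL_new/CL_old = 2.04 + 0.16 + 0.33 = 2.53.
New AUC = baseline ÷ relative clearance = 693 / 2.53 = 274 mg·h/L.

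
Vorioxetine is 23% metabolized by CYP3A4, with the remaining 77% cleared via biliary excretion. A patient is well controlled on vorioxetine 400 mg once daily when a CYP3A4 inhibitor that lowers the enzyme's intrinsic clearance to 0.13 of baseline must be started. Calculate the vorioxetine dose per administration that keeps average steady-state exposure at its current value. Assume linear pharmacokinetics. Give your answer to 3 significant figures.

CYP3A4: 0.23 × 0.13 = 0.0299
Other: 0.77 (unchanged)
CL_new/CL_old = 0.0299 + 0.77 = 0.7999.
To maintain the same steady-state level, dose must scale with clearance: new dose = 400 × 0.7999 = 320 mg.

320 mg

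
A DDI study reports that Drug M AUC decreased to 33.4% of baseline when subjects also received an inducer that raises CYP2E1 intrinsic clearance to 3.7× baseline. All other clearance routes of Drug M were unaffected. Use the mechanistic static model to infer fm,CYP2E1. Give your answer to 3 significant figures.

CL'/CL = 1 / 0.334 = 2.994
3.7·fm + (1 − fm) = 2.994
fm = (2.994 − 1) / (3.7 − 1) = 0.739

0.739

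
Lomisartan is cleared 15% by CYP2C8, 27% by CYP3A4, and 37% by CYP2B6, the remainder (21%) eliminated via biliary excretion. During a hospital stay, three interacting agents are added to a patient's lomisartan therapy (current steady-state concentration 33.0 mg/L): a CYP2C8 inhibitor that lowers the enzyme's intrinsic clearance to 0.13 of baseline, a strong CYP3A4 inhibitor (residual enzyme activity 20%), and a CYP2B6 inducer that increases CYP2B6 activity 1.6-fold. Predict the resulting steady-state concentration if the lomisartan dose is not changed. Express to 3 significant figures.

37.7 mg/L

CYP2C8: 0.15 × 0.13 = 0.0195
CYP3A4: 0.27 × 0.2 = 0.054
CYP2B6: 0.37 × 1.6 = 0.592
Other: 0.21 (unchanged)
Relative clearance = 0.0195 + 0.054 + 0.592 + 0.21 = 0.8755.
Steady-state concentration ∝ 1/CL: new value = 33.0 / 0.8755 = 37.7 mg/L.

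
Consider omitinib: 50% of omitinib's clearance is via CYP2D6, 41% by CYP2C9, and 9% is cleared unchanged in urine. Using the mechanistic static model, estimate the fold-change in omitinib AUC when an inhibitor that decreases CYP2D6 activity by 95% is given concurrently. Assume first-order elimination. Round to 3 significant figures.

1.90

CYP2D6: 0.5 × 0.05 = 0.025
CYP2C9: 0.41 (unchanged)
Other: 0.09 (unchanged)
CL_new/CL_old = 0.025 + 0.41 + 0.09 = 0.525.
AUC ratio = CL_old/CL_new = 1 / 0.525 = 1.90.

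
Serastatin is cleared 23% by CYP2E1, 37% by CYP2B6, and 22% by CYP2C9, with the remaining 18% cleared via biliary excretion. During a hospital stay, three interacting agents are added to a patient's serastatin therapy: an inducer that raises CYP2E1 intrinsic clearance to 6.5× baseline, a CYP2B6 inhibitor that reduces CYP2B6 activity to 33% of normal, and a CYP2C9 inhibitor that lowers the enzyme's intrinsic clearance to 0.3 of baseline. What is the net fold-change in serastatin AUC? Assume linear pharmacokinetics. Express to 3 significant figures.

0.537

The CYP2E1 pathway (23% of clearance) is boosted to 6.5× activity: 0.23 × 6.5 = 1.495.
The CYP2B6 pathway (37% of clearance) is reduced to 0.33× activity: 0.37 × 0.33 = 0.1221.
The CYP2C9 pathway (22% of clearance) is reduced to 0.3× activity: 0.22 × 0.3 = 0.066.
Non-CYP routes (18%) are unchanged.
New clearance relative to baseline: 1.495 + 0.1221 + 0.066 + 0.18 = 1.8631.
AUC ∝ 1/CL: fold-change = 1 / 1.8631 = 0.537.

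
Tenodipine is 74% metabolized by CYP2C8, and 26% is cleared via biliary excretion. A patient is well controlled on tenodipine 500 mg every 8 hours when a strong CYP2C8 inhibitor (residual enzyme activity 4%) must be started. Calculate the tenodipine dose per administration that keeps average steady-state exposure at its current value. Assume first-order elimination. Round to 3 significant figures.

CYP2C8: 0.74 × 0.04 = 0.0296
Other: 0.26 (unchanged)
CL_new/CL_old = 0.0296 + 0.26 = 0.2896.
To maintain the same steady-state level, dose must scale with clearance: new dose = 500 × 0.2896 = 145 mg.

145 mg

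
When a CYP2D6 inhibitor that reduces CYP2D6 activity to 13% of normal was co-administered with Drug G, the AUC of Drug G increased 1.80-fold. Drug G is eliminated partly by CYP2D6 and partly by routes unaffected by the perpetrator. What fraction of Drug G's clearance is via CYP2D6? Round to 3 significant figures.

Write x for the fraction cleared via CYP2D6. The observed AUC change means clearance fell to 1/1.80 = 0.5556 of baseline.
Only the CYP2D6 route changed, so 0.5556 = x·0.13 + (1 − x), giving x = 0.511.

0.511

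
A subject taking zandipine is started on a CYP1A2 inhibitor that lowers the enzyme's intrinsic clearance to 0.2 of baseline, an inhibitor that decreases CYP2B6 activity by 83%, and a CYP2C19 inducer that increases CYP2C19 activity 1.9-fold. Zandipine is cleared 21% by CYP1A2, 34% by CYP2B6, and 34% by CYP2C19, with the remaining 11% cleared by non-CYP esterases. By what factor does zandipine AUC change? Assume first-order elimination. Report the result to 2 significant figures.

1.2

The CYP1A2 pathway (21% of clearance) drops to 0.2× activity: 0.21 × 0.2 = 0.042.
The CYP2B6 pathway (34% of clearance) falls to 0.17× activity: 0.34 × 0.17 = 0.0578.
The CYP2C19 pathway (34% of clearance) rises to 1.9× activity: 0.34 × 1.9 = 0.646.
The remaining 11% of clearance is unaffected.
New clearance relative to baseline: 0.042 + 0.0578 + 0.646 + 0.11 = 0.8558.
Net AUC ratio = 1 / 0.8558 = 1.2.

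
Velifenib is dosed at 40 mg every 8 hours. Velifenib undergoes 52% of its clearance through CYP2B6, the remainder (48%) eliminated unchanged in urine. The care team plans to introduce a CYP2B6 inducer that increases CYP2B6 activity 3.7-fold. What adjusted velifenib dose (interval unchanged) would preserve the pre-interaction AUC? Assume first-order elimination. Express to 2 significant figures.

96 mg

CYP2B6: 0.52 × 3.7 = 1.924
Other: 0.48 (unchanged)
CL_new/CL_old = 1.924 + 0.48 = 2.404.
Exposure is unchanged when dose changes in proportion to clearance. New dose = 40 mg × 2.404 = 96 mg.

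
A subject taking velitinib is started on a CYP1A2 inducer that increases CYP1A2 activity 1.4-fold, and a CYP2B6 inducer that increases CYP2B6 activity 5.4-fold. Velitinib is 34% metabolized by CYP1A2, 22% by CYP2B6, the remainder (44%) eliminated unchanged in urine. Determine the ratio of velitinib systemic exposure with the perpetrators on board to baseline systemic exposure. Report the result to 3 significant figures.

The CYP1A2 pathway (34% of clearance) is boosted to 1.4× activity: 0.34 × 1.4 = 0.476.
The CYP2B6 pathway (22% of clearance) rises to 5.4× activity: 0.22 × 5.4 = 1.188.
The remaining 44% of clearance is unaffected.
New clearance relative to baseline: 0.476 + 1.188 + 0.44 = 2.104.
Systemic exposure ∝ 1/CL: fold-change = 1 / 2.104 = 0.475.

0.475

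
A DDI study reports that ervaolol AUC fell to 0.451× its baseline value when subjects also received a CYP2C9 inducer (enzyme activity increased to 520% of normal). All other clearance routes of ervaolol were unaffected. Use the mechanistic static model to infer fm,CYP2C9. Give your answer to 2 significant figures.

Let fm be the CYP2C9 fraction. New clearance relative to baseline = fm × 5.2 + (1 − fm).
AUC ratio = 1 / (new CL fraction), so new CL fraction = 1 / 0.451 = 2.217.
fm × 5.2 + 1 − fm = 2.217  ⇒  fm × (5.2 − 1) = 1.217  ⇒  fm = 0.29.

0.29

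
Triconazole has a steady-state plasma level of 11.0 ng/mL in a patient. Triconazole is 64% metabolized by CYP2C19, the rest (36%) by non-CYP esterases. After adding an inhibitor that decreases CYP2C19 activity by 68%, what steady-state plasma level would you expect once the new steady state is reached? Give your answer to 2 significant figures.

19 ng/mL

The CYP2C19 pathway (64% of clearance) drops to 0.32× activity: 0.64 × 0.32 = 0.2048.
Non-CYP routes (36%) are unchanged.
Relative clearance = 0.2048 + 0.36 = 0.5648.
New steady-state plasma level = baseline ÷ relative clearance = 11.0 / 0.5648 = 19 ng/mL.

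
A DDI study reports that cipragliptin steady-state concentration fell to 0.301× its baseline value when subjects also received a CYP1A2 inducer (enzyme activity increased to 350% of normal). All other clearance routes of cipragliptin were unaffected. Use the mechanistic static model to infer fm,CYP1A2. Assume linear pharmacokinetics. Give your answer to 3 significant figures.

0.929

Let fm be the CYP1A2 fraction. New clearance relative to baseline = fm × 3.5 + (1 − fm).
Steady-state concentration ratio = 1 / (new CL fraction), so new CL fraction = 1 / 0.301 = 3.322.
fm × 3.5 + 1 − fm = 3.322  ⇒  fm × (3.5 − 1) = 2.322  ⇒  fm = 0.929.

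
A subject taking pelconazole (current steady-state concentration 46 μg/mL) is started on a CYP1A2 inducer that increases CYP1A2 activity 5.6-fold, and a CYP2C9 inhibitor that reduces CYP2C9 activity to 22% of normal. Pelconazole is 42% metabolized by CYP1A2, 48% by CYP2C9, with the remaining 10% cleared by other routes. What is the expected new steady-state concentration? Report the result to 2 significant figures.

CYP1A2: 0.42 × 5.6 = 2.352
CYP2C9: 0.48 × 0.22 = 0.1056
Other: 0.1 (unchanged)
CL_new/CL_old = 2.352 + 0.1056 + 0.1 = 2.5576.
Steady-state concentration ∝ 1/CL: new value = 46 / 2.5576 = 18 μg/mL.

18 μg/mL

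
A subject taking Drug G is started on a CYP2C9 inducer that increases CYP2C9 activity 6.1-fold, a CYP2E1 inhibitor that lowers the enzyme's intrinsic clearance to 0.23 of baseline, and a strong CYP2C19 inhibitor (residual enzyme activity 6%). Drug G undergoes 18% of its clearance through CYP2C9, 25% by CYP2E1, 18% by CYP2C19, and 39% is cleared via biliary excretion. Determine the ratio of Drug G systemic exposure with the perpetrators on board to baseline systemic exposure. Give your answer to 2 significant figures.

CYP2C9: 0.18 × 6.1 = 1.098
CYP2E1: 0.25 × 0.23 = 0.0575
CYP2C19: 0.18 × 0.06 = 0.0108
Other: 0.39 (unchanged)
Relative clearance = 1.098 + 0.0575 + 0.0108 + 0.39 = 1.5563.
Net systemic exposure ratio = 1 / 1.5563 = 0.64.

0.64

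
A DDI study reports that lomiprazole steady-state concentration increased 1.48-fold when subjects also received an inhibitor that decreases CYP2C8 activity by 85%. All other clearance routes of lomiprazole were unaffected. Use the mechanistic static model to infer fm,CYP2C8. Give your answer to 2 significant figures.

Let x = fm,CYP2C8. Because steady-state concentration ∝ 1/CL, relative clearance fell to 1/1.48 = 0.6757.
Only the CYP2C8 route changed, so 0.6757 = x·0.15 + (1 − x), giving x = 0.38.

0.38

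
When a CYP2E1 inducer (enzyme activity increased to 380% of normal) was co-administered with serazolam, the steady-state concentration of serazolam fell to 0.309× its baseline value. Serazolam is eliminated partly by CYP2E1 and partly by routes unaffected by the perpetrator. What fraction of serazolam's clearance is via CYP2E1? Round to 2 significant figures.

0.80

Let x = fm,CYP2E1. Because steady-state concentration ∝ 1/CL, relative clearance rose to 1/0.309 = 3.236.
Only the CYP2E1 route changed, so 3.236 = x·3.8 + (1 − x), giving x = 0.80.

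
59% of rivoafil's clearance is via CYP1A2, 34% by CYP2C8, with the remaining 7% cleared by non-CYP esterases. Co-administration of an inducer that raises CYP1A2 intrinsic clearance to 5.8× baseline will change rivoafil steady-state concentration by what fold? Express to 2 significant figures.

CYP1A2: 0.59 × 5.8 = 3.422
CYP2C8: 0.34 (unchanged)
Other: 0.07 (unchanged)
New clearance relative to baseline: 3.422 + 0.34 + 0.07 = 3.832.
Since steady-state concentration ∝ 1/CL, the ratio is 1 / 3.832 = 0.26.

0.26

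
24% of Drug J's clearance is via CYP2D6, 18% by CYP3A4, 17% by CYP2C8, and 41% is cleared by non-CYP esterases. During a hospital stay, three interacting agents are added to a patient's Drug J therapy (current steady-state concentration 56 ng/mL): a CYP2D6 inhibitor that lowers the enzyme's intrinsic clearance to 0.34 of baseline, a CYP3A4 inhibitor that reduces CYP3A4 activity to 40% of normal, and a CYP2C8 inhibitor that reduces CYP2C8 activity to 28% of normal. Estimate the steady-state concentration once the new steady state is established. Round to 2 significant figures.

92 ng/mL

The CYP2D6 pathway (24% of clearance) falls to 0.34× activity: 0.24 × 0.34 = 0.0816.
The CYP3A4 pathway (18% of clearance) falls to 0.4× activity: 0.18 × 0.4 = 0.072.
The CYP2C8 pathway (17% of clearance) falls to 0.28× activity: 0.17 × 0.28 = 0.0476.
The remaining 41% of clearance is unaffected.
New clearance relative to baseline: 0.0816 + 0.072 + 0.0476 + 0.41 = 0.6112.
New steady-state concentration = 56 / 0.6112 = 92 ng/mL (concentration scales inversely with clearance).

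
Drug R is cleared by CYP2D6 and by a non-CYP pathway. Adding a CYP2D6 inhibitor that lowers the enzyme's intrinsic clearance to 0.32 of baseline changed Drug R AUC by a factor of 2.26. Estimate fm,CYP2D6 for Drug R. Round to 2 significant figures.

0.82

CL'/CL = 1 / 2.26 = 0.4425
0.32·fm + (1 − fm) = 0.4425
fm = (0.4425 − 1) / (0.32 − 1) = 0.82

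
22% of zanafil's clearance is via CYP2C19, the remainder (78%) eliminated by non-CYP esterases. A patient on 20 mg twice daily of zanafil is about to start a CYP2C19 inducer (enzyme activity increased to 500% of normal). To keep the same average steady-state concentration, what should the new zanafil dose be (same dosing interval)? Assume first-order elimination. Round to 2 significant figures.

CYP2C19: 0.22 × 5 = 1.1
Other: 0.78 (unchanged)
Relative clearance = 1.1 + 0.78 = 1.88.
Exposure is unchanged when dose changes in proportion to clearance. New dose = 20 mg × 1.88 = 38 mg.

38 mg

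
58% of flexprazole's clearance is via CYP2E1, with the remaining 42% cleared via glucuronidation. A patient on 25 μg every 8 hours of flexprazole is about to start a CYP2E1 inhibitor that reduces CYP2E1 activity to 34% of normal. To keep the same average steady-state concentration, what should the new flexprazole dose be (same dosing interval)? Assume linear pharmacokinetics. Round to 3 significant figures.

15.4 μg

CYP2E1: 0.58 × 0.34 = 0.1972
Other: 0.42 (unchanged)
CL_new/CL_old = 0.1972 + 0.42 = 0.6172.
Exposure is unchanged when dose changes in proportion to clearance. New dose = 25 μg × 0.6172 = 15.4 μg.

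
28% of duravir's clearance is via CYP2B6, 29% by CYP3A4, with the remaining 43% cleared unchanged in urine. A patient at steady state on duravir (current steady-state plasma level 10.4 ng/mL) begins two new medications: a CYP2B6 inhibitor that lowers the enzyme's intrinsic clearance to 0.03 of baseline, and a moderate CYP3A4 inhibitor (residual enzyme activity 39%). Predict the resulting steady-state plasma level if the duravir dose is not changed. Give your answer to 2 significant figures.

The CYP2B6 pathway (28% of clearance) is reduced to 0.03× activity: 0.28 × 0.03 = 0.0084.
The CYP3A4 pathway (29% of clearance) drops to 0.39× activity: 0.29 × 0.39 = 0.1131.
The remaining 43% of clearance is unaffected.
New clearance relative to baseline: 0.0084 + 0.1131 + 0.43 = 0.5515.
New steady-state plasma level = 10.4 / 0.5515 = 19 ng/mL (concentration scales inversely with clearance).

19 ng/mL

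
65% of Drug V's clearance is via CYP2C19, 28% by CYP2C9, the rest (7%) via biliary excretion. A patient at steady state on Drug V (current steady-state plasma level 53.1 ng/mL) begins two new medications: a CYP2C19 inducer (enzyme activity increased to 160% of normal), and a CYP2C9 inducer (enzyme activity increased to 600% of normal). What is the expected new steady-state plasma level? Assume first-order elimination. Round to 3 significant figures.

CYP2C19: 0.65 × 1.6 = 1.04
CYP2C9: 0.28 × 6 = 1.68
Other: 0.07 (unchanged)
CL_new/CL_old = 1.04 + 1.68 + 0.07 = 2.79.
Steady-state plasma level ∝ 1/CL: new value = 53.1 / 2.79 = 19.0 ng/mL.

19.0 ng/mL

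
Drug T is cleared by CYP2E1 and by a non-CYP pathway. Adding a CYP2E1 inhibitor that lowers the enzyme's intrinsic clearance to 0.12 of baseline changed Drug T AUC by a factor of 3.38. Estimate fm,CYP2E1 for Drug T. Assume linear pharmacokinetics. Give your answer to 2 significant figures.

CL'/CL = 1 / 3.38 = 0.2959
0.12·fm + (1 − fm) = 0.2959
fm = (0.2959 − 1) / (0.12 − 1) = 0.80

0.80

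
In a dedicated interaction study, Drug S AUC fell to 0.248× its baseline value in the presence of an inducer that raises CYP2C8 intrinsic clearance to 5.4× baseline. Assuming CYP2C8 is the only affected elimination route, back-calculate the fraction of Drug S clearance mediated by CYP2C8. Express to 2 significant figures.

0.69

CL'/CL = 1 / 0.248 = 4.032
5.4·fm + (1 − fm) = 4.032
fm = (4.032 − 1) / (5.4 − 1) = 0.69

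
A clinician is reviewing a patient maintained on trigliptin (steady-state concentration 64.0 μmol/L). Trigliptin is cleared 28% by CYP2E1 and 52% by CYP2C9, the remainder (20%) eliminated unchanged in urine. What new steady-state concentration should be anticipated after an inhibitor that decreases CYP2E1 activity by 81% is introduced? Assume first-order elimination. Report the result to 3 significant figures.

82.8 μmol/L

The CYP2E1 pathway (28% of clearance) drops to 0.19× activity: 0.28 × 0.19 = 0.0532.
CYP2C9 (52%) and the residual 20% are unaffected.
CL_new/CL_old = 0.0532 + 0.52 + 0.2 = 0.7732.
New steady-state concentration = baseline ÷ relative clearance = 64.0 / 0.7732 = 82.8 μmol/L.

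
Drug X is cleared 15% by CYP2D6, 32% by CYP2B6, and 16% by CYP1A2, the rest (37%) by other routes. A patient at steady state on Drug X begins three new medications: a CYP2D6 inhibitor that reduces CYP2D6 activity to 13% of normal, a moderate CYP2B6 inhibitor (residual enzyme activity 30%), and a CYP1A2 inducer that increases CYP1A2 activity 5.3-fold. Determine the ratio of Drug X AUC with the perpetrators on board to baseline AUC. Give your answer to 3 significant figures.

CYP2D6: 0.15 × 0.13 = 0.0195
CYP2B6: 0.32 × 0.3 = 0.096
CYP1A2: 0.16 × 5.3 = 0.848
Other: 0.37 (unchanged)
Relative clearance = 0.0195 + 0.096 + 0.848 + 0.37 = 1.3335.
Net AUC ratio = 1 / 1.3335 = 0.750.

0.750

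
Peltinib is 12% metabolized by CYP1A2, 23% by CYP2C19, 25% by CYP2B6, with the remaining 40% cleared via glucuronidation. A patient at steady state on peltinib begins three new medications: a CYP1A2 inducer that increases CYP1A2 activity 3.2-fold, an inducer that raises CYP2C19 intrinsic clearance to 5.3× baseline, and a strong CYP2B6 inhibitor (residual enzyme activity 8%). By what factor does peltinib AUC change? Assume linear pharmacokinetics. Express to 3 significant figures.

The CYP1A2 pathway (12% of clearance) rises to 3.2× activity: 0.12 × 3.2 = 0.384.
The CYP2C19 pathway (23% of clearance) rises to 5.3× activity: 0.23 × 5.3 = 1.219.
The CYP2B6 pathway (25% of clearance) is reduced to 0.08× activity: 0.25 × 0.08 = 0.02.
The remaining 40% of clearance is unaffected.
Relative clearance = 0.384 + 1.219 + 0.02 + 0.4 = 2.023.
Net AUC ratio = 1 / 2.023 = 0.494.

0.494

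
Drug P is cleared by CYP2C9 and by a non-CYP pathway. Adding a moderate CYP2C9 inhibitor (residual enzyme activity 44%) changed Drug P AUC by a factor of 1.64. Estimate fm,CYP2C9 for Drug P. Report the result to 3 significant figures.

Let x = fm,CYP2C9. Because AUC ∝ 1/CL, relative clearance fell to 1/1.64 = 0.6098.
Only the CYP2C9 route changed, so 0.6098 = x·0.44 + (1 − x), giving x = 0.697.

0.697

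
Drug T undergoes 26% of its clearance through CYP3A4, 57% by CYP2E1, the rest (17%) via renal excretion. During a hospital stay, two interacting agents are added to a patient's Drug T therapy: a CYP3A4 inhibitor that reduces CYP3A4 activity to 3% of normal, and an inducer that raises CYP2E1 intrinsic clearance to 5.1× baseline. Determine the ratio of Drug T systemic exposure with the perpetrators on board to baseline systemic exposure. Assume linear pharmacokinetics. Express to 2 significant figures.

0.32

The CYP3A4 pathway (26% of clearance) drops to 0.03× activity: 0.26 × 0.03 = 0.0078.
The CYP2E1 pathway (57% of clearance) rises to 5.1× activity: 0.57 × 5.1 = 2.907.
Non-CYP routes (17%) are unchanged.
Relative clearance = 0.0078 + 2.907 + 0.17 = 3.0848.
Systemic exposure ∝ 1/CL: fold-change = 1 / 3.0848 = 0.32.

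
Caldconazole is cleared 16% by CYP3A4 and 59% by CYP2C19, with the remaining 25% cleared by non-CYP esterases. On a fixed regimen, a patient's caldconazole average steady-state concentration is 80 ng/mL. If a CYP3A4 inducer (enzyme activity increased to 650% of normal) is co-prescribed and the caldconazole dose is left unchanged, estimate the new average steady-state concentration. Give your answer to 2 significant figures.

43 ng/mL

The CYP3A4 pathway (16% of clearance) increases to 6.5× activity: 0.16 × 6.5 = 1.04.
CYP2C19 (59%) and the residual 25% are unaffected.
Relative clearance = 1.04 + 0.59 + 0.25 = 1.88.
With dosing unchanged, average steady-state concentration scales as 1/CL: 80 / 1.88 = 43 ng/mL.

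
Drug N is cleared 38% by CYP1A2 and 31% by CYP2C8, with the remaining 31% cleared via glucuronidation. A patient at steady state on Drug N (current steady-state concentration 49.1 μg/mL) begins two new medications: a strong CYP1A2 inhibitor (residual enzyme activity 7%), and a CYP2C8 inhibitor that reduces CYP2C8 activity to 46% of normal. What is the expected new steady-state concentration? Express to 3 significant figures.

102 μg/mL

CYP1A2: 0.38 × 0.07 = 0.0266
CYP2C8: 0.31 × 0.46 = 0.1426
Other: 0.31 (unchanged)
New clearance relative to baseline: 0.0266 + 0.1426 + 0.31 = 0.4792.
New steady-state concentration = 49.1 / 0.4792 = 102 μg/mL (concentration scales inversely with clearance).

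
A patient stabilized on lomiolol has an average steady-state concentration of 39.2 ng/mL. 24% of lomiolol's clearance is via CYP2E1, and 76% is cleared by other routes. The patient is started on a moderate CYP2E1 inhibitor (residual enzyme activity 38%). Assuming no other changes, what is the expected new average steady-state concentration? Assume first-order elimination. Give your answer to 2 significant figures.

46 ng/mL

CYP2E1: 0.24 × 0.38 = 0.0912
Other: 0.76 (unchanged)
Relative clearance = 0.0912 + 0.76 = 0.8512.
New average steady-state concentration = baseline ÷ relative clearance = 39.2 / 0.8512 = 46 ng/mL.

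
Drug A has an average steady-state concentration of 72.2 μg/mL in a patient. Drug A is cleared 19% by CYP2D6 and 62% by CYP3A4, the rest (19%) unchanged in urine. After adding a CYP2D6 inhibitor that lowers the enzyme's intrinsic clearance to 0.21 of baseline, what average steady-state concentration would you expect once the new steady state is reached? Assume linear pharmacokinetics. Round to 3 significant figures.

85.0 μg/mL

The CYP2D6 pathway (19% of clearance) falls to 0.21× activity: 0.19 × 0.21 = 0.0399.
CYP3A4 (62%) and the residual 19% are unaffected.
New clearance relative to baseline: 0.0399 + 0.62 + 0.19 = 0.8499.
New average steady-state concentration = baseline ÷ relative clearance = 72.2 / 0.8499 = 85.0 μg/mL.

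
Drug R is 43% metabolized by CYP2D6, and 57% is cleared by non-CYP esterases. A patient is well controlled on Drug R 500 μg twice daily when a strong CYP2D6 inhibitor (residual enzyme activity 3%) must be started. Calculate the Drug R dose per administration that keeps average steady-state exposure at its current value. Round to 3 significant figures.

291 μg

CYP2D6: 0.43 × 0.03 = 0.0129
Other: 0.57 (unchanged)
Relative clearance = 0.0129 + 0.57 = 0.5829.
Css,avg = (dose rate)/CL, so holding Css fixed requires dose ∝ CL: 500 × 0.5829 = 291 μg.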